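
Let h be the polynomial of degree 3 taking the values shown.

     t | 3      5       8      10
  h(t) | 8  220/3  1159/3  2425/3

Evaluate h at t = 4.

Using the Lagrange interpolation formula with nodes 3, 5, 8, 10:
  L_0(t) = (t - 5)(t - 8)(t - 10) / -70
  L_1(t) = (t - 3)(t - 8)(t - 10) / 30
  L_2(t) = (t - 3)(t - 5)(t - 10) / -30
  L_3(t) = (t - 3)(t - 5)(t - 8) / 70
Then h(t) = 8·L_0(t) + 220/3·L_1(t) + 1159/3·L_2(t) + 2425/3·L_3(t).
Expanding and collecting terms gives h(t) = t^3 - (5/3)t^2 - 3t + 5.
Evaluating at t = 4: h(4) = 91/3.

91/3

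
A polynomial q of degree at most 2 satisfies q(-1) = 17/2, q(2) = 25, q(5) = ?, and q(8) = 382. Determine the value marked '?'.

On equispaced nodes a degree-2 polynomial has vanishing third forward difference, so
  - q(-1) + 3·q(2) - 3·q(5) + q(8) = 0.
Substituting the known values and solving for q(5):
  -3·q(5) = -897/2
  q(5) = 299/2.

299/2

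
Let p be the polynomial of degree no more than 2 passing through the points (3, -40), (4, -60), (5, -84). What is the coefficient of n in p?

-6

Write p(n) = an^2 + bn + c. Substituting each data point gives a linear system:
  9a + 3b + c = -40
  16a + 4b + c = -60
  25a + 5b + c = -84
Solving the system yields a = -2, b = -6, c = -4.
So p(n) = -2n^2 - 6n - 4.
The coefficient of n is -6.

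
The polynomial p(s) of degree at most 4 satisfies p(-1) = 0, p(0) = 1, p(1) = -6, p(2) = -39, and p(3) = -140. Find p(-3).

Write p(s) = as^4 + bs^3 + cs^2 + ds + e. Substituting each data point gives a linear system:
  a - b + c - d + e = 0
  e = 1
  a + b + c + d + e = -6
  16a + 8b + 4c + 2d + e = -39
  81a + 27b + 9c + 3d + e = -140
Solving the system yields a = -1, b = -1, c = -3, d = -2, e = 1.
So p(s) = -s^4 - s^3 - 3s^2 - 2s + 1.
Then p(-3) = -74.

-74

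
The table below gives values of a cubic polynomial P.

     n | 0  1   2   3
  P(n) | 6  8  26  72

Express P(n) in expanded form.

P(n) = 2n^3 + 2n^2 - 2n + 6

Write P(n) = an^3 + bn^2 + cn + d. Substituting each data point gives a linear system:
  d = 6
  a + b + c + d = 8
  8a + 4b + 2c + d = 26
  27a + 9b + 3c + d = 72
Solving the system yields a = 2, b = 2, c = -2, d = 6.
So P(n) = 2n^3 + 2n^2 - 2n + 6.
Check: P(1) = 8. ✓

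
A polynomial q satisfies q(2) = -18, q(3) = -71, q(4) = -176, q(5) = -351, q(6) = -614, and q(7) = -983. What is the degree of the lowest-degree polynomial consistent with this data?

3

Forward differences of the values at x = 2, 3, 4, 5, 6, 7:
  q  : -18  -71  -176  -351  -614  -983
  Δ  : -53  -105  -175  -263  -369
  Δ^2: -52  -70  -88  -106
  Δ^3: -18  -18  -18
  Δ^4: 0  0
  Δ^5: 0
The third differences are constant (-18) and nonzero, while all higher differences vanish, so the minimal degree is 3.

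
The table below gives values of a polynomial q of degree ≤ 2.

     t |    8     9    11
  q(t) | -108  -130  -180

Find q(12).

-208

Write q(t) = at^2 + bt + c. Substituting each data point gives a linear system:
  64a + 8b + c = -108
  81a + 9b + c = -130
  121a + 11b + c = -180
Solving the system yields a = -1, b = -5, c = -4.
So q(t) = -t² - 5t - 4.
Then q(12) = -208.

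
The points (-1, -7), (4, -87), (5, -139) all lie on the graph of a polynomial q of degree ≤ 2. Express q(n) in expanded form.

Write q(n) = an^2 + bn + c. Substituting each data point gives a linear system:
  a - b + c = -7
  16a + 4b + c = -87
  25a + 5b + c = -139
Solving the system yields a = -6, b = 2, c = 1.
So q(n) = -6n^2 + 2n + 1.
Check: q(4) = -87. ✓

q(n) = -6n^2 + 2n + 1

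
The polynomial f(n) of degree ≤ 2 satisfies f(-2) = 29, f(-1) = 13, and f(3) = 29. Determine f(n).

f(n) = 4n^2 - 4n + 5

Write f(n) = an^2 + bn + c. Substituting each data point gives a linear system:
  4a - 2b + c = 29
  a - b + c = 13
  9a + 3b + c = 29
Solving the system yields a = 4, b = -4, c = 5.
So f(n) = 4n² - 4n + 5.
Check: f(-2) = 29. ✓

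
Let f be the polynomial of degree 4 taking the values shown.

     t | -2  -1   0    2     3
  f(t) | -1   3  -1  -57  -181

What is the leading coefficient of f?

Write f(t) = at^4 + bt^3 + ct^2 + dt + e. Substituting each data point gives a linear system:
  16a - 8b + 4c - 2d + e = -1
  a - b + c - d + e = 3
  e = -1
  16a + 8b + 4c + 2d + e = -57
  81a + 27b + 9c + 3d + e = -181
Solving the system yields a = -1, b = -2, c = -3, d = -6, e = -1.
So f(t) = -t^4 - 2t^3 - 3t^2 - 6t - 1.
The leading coefficient is -1.

-1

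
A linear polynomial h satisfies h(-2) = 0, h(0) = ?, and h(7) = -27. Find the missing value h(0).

-6

The 2 known points determine the degree-1 polynomial uniquely.
Write h(u) = au + b. Substituting each data point gives a linear system:
  -2a + b = 0
  7a + b = -27
Solving the system yields a = -3, b = -6.
So h(u) = -3u - 6.
Then h(0) = -6.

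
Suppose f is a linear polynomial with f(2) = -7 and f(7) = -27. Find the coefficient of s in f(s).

-4

Write f(s) = as + b. Substituting each data point gives a linear system:
  2a + b = -7
  7a + b = -27
Solving the system yields a = -4, b = 1.
So f(s) = -4s + 1.
The leading coefficient is -4.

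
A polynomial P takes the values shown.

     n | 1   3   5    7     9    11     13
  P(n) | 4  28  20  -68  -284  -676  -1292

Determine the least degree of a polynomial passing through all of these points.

3

Forward differences of the values at n = 1, 3, 5, 7, 9, 11, 13:
  P  : 4  28  20  -68  -284  -676  -1292
  Δ  : 24  -8  -88  -216  -392  -616
  Δ^2: -32  -80  -128  -176  -224
  Δ^3: -48  -48  -48  -48
  Δ^4: 0  0  0
  Δ^5: 0  0
  Δ^6: 0
The third differences are constant (-48) and nonzero, while all higher differences vanish, so the minimal degree is 3.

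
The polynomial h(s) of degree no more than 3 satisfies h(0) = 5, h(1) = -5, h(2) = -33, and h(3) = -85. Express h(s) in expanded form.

h(s) = -s^3 - 6s^2 - 3s + 5

Write h(s) = as^3 + bs^2 + cs + d. Substituting each data point gives a linear system:
  d = 5
  a + b + c + d = -5
  8a + 4b + 2c + d = -33
  27a + 9b + 3c + d = -85
Solving the system yields a = -1, b = -6, c = -3, d = 5.
So h(s) = -s^3 - 6s^2 - 3s + 5.
Check: h(1) = -5. ✓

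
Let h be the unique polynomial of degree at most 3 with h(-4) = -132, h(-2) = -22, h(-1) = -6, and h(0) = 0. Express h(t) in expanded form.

h(t) = 2t^3 + t^2 + 5t

Write h(t) = at^3 + bt^2 + ct + d. Substituting each data point gives a linear system:
  -64a + 16b - 4c + d = -132
  -8a + 4b - 2c + d = -22
  -a + b - c + d = -6
  d = 0
Solving the system yields a = 2, b = 1, c = 5, d = 0.
So h(t) = 2t^3 + t^2 + 5t.
Check: h(-2) = -22. ✓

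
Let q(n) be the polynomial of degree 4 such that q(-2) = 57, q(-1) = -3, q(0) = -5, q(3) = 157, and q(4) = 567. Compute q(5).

1485

Using the Lagrange interpolation formula with nodes -2, -1, 0, 3, 4:
  L_0(n) = (n + 1)n(n - 3)(n - 4) / 60
  L_1(n) = (n + 2)n(n - 3)(n - 4) / -20
  L_2(n) = (n + 2)(n + 1)(n - 3)(n - 4) / 24
  L_3(n) = (n + 2)(n + 1)n(n - 4) / -60
  L_4(n) = (n + 2)(n + 1)n(n - 3) / 120
Then q(n) = 57·L_0(n) - 3·L_1(n) - 5·L_2(n) + 157·L_3(n) + 567·L_4(n).
Expanding and collecting terms gives q(n) = 3n^4 - 3n^3 - n^2 + 3n - 5.
Evaluating at n = 5: q(5) = 1485.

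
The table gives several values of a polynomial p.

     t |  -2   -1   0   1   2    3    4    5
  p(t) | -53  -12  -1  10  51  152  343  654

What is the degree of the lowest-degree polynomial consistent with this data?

Forward differences of the values at t = -2, -1, 0, 1, 2, 3, 4, 5:
  p  : -53  -12  -1  10  51  152  343  654
  Δ  : 41  11  11  41  101  191  311
  Δ^2: -30  0  30  60  90  120
  Δ^3: 30  30  30  30  30
  Δ^4: 0  0  0  0
  Δ^5: 0  0  0
  Δ^6: 0  0
  Δ^7: 0
The third differences are constant (30) and nonzero, while all higher differences vanish, so the minimal degree is 3.

3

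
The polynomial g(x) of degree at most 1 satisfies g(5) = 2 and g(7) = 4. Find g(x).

g(x) = x - 3

Write g(x) = ax + b. Substituting each data point gives a linear system:
  5a + b = 2
  7a + b = 4
Solving the system yields a = 1, b = -3.
So g(x) = x - 3.
Check: g(5) = 2. ✓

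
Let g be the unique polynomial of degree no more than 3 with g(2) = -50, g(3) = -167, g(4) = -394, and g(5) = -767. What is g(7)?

Forward differences of the values at n = 2, 3, 4, 5:
  g  : -50  -167  -394  -767
  Δ  : -117  -227  -373
  Δ^2: -110  -146
  Δ^3: -36
The third differences are constant, confirming degree 3.
Interpolating (Newton forward form) and evaluating at n = 7 gives g(7) = -2095.

-2095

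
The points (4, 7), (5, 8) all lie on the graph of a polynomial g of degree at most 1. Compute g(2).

Using the Lagrange interpolation formula with nodes 4, 5:
  L_0(x) = (x - 5) / -1
  L_1(x) = (x - 4) / 1
Then g(x) = 7·L_0(x) + 8·L_1(x).
Expanding and collecting terms gives g(x) = x + 3.
Evaluating at x = 2: g(2) = 5.

5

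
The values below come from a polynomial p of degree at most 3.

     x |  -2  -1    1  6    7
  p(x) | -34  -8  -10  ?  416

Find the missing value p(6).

The 4 known points determine the degree-3 polynomial uniquely.
Write p(x) = ax^3 + bx^2 + cx + d. Substituting each data point gives a linear system:
  -8a + 4b - 2c + d = -34
  -a + b - c + d = -8
  a + b + c + d = -10
  343a + 49b + 7c + d = 416
Solving the system yields a = 2, b = -5, c = -3, d = -4.
So p(x) = 2x^3 - 5x^2 - 3x - 4.
Then p(6) = 230.

230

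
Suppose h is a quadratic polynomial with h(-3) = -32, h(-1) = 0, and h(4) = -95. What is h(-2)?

-11

Using the Lagrange interpolation formula with nodes -3, -1, 4:
  L_0(s) = (s + 1)(s - 4) / 14
  L_1(s) = (s + 3)(s - 4) / -10
  L_2(s) = (s + 3)(s + 1) / 35
Then h(s) = -32·L_0(s) + 0·L_1(s) - 95·L_2(s).
Expanding and collecting terms gives h(s) = -5s² - 4s + 1.
Evaluating at s = -2: h(-2) = -11.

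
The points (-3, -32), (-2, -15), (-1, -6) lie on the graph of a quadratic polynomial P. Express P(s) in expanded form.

Using the Lagrange interpolation formula with nodes -3, -2, -1:
  L_0(s) = (s + 2)(s + 1) / 2
  L_1(s) = (s + 3)(s + 1) / -1
  L_2(s) = (s + 3)(s + 2) / 2
Then P(s) = -32·L_0(s) - 15·L_1(s) - 6·L_2(s).
Expanding and collecting terms gives P(s) = -4s^2 - 3s - 5.
Check: P(-1) = -6. ✓

P(s) = -4s^2 - 3s - 5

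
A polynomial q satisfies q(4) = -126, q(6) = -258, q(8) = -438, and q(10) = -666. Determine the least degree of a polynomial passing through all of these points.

Forward differences of the values at x = 4, 6, 8, 10:
  q  : -126  -258  -438  -666
  Δ  : -132  -180  -228
  Δ^2: -48  -48
  Δ^3: 0
The second differences are constant (-48) and nonzero, while all higher differences vanish, so the minimal degree is 2.

2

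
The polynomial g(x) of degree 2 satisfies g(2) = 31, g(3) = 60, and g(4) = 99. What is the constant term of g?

3

Write g(x) = ax^2 + bx + c. Substituting each data point gives a linear system:
  4a + 2b + c = 31
  9a + 3b + c = 60
  16a + 4b + c = 99
Solving the system yields a = 5, b = 4, c = 3.
So g(x) = 5x^2 + 4x + 3.
The constant term is 3.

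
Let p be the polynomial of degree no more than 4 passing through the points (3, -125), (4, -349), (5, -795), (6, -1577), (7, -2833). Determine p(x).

p(x) = -x^4 - x^3 - 2x^2 + 2x - 5

Write p(x) = ax^4 + bx^3 + cx^2 + dx + e. Substituting each data point gives a linear system:
  81a + 27b + 9c + 3d + e = -125
  256a + 64b + 16c + 4d + e = -349
  625a + 125b + 25c + 5d + e = -795
  1296a + 216b + 36c + 6d + e = -1577
  2401a + 343b + 49c + 7d + e = -2833
Solving the system yields a = -1, b = -1, c = -2, d = 2, e = -5.
So p(x) = -x⁴ - x³ - 2x² + 2x - 5.
Check: p(4) = -349. ✓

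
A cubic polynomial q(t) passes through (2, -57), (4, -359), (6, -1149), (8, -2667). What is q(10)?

Using the Lagrange interpolation formula with nodes 2, 4, 6, 8:
  L_0(t) = (t - 4)(t - 6)(t - 8) / -48
  L_1(t) = (t - 2)(t - 6)(t - 8) / 16
  L_2(t) = (t - 2)(t - 4)(t - 8) / -16
  L_3(t) = (t - 2)(t - 4)(t - 6) / 48
Then q(t) = -57·L_0(t) - 359·L_1(t) - 1149·L_2(t) - 2667·L_3(t).
Expanding and collecting terms gives q(t) = -5t^3 - t^2 - 5t - 3.
Evaluating at t = 10: q(10) = -5153.

-5153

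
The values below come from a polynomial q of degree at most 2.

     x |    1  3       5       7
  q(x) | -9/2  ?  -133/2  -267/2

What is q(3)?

-47/2

The 3 known points determine the degree-2 polynomial uniquely.
Write q(x) = ax^2 + bx + c. Substituting each data point gives a linear system:
  a + b + c = -9/2
  25a + 5b + c = -133/2
  49a + 7b + c = -267/2
Solving the system yields a = -3, b = 5/2, c = -4.
So q(x) = -3x^2 + (5/2)x - 4.
Then q(3) = -47/2.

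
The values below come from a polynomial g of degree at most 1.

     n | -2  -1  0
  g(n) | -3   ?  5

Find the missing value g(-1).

On equispaced nodes a degree-1 polynomial has vanishing second forward difference, so
  g(-2) - 2·g(-1) + g(0) = 0.
Substituting the known values and solving for g(-1):
  -2·g(-1) = -2
  g(-1) = 1.

1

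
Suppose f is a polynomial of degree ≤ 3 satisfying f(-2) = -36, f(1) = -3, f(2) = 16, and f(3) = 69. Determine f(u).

Write f(u) = au^3 + bu^2 + cu + d. Substituting each data point gives a linear system:
  -8a + 4b - 2c + d = -36
  a + b + c + d = -3
  8a + 4b + 2c + d = 16
  27a + 9b + 3c + d = 69
Solving the system yields a = 3, b = -1, c = 1, d = -6.
So f(u) = 3u^3 - u^2 + u - 6.
Check: f(-2) = -36. ✓

f(u) = 3u^3 - u^2 + u - 6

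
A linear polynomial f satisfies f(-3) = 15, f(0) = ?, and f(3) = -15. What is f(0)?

On equispaced nodes a degree-1 polynomial has vanishing second forward difference, so
  f(-3) - 2·f(0) + f(3) = 0.
Substituting the known values and solving for f(0):
  -2·f(0) = 0
  f(0) = 0.

0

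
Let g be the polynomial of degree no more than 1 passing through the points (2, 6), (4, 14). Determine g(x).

Using the Lagrange interpolation formula with nodes 2, 4:
  L_0(x) = (x - 4) / -2
  L_1(x) = (x - 2) / 2
Then g(x) = 6·L_0(x) + 14·L_1(x).
Expanding and collecting terms gives g(x) = 4x - 2.
Check: g(2) = 6. ✓

g(x) = 4x - 2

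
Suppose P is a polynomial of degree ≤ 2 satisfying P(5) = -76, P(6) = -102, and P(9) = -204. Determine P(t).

P(t) = -2t^2 - 4t - 6

Using the Lagrange interpolation formula with nodes 5, 6, 9:
  L_0(t) = (t - 6)(t - 9) / 4
  L_1(t) = (t - 5)(t - 9) / -3
  L_2(t) = (t - 5)(t - 6) / 12
Then P(t) = -76·L_0(t) - 102·L_1(t) - 204·L_2(t).
Expanding and collecting terms gives P(t) = -2t^2 - 4t - 6.
Check: P(6) = -102. ✓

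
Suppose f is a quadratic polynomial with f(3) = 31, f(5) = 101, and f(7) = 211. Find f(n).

f(n) = 5n^2 - 5n + 1

Using the Lagrange interpolation formula with nodes 3, 5, 7:
  L_0(n) = (n - 5)(n - 7) / 8
  L_1(n) = (n - 3)(n - 7) / -4
  L_2(n) = (n - 3)(n - 5) / 8
Then f(n) = 31·L_0(n) + 101·L_1(n) + 211·L_2(n).
Expanding and collecting terms gives f(n) = 5n^2 - 5n + 1.
Check: f(7) = 211. ✓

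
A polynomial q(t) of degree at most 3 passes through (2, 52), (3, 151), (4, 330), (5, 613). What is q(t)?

Using the Lagrange interpolation formula with nodes 2, 3, 4, 5:
  L_0(t) = (t - 3)(t - 4)(t - 5) / -6
  L_1(t) = (t - 2)(t - 4)(t - 5) / 2
  L_2(t) = (t - 2)(t - 3)(t - 5) / -2
  L_3(t) = (t - 2)(t - 3)(t - 4) / 6
Then q(t) = 52·L_0(t) + 151·L_1(t) + 330·L_2(t) + 613·L_3(t).
Expanding and collecting terms gives q(t) = 4t³ + 4t² + 3t - 2.
Check: q(5) = 613. ✓

q(t) = 4t^3 + 4t^2 + 3t - 2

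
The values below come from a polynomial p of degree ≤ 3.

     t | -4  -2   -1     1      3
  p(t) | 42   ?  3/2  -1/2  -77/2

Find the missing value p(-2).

The 4 known points determine the degree-3 polynomial uniquely.
Write p(t) = at^3 + bt^2 + ct + d. Substituting each data point gives a linear system:
  -64a + 16b - 4c + d = 42
  -a + b - c + d = 3/2
  a + b + c + d = -1/2
  27a + 9b + 3c + d = -77/2
Solving the system yields a = -1, b = -3/2, c = 0, d = 2.
So p(t) = -t^3 - (3/2)t^2 + 2.
Then p(-2) = 4.

4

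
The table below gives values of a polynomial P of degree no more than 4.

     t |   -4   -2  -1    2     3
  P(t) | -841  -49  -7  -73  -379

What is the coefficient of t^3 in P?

Write P(t) = at^4 + bt^3 + ct^2 + dt + e. Substituting each data point gives a linear system:
  256a - 64b + 16c - 4d + e = -841
  16a - 8b + 4c - 2d + e = -49
  a - b + c - d + e = -7
  16a + 8b + 4c + 2d + e = -73
  81a + 27b + 9c + 3d + e = -379
Solving the system yields a = -4, b = -3, c = 1, d = 6, e = -1.
So P(t) = -4t^4 - 3t^3 + t^2 + 6t - 1.
The coefficient of t^3 is -3.

-3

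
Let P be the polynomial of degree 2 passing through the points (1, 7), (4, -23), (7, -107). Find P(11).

-303

Using the Lagrange interpolation formula with nodes 1, 4, 7:
  L_0(x) = (x - 4)(x - 7) / 18
  L_1(x) = (x - 1)(x - 7) / -9
  L_2(x) = (x - 1)(x - 4) / 18
Then P(x) = 7·L_0(x) - 23·L_1(x) - 107·L_2(x).
Expanding and collecting terms gives P(x) = -3x^2 + 5x + 5.
Evaluating at x = 11: P(11) = -303.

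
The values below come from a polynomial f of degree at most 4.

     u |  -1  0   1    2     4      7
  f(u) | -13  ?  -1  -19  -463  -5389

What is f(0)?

The 5 known points determine the degree-4 polynomial uniquely.
Write f(u) = au^4 + bu^3 + cu^2 + du + e. Substituting each data point gives a linear system:
  a - b + c - d + e = -13
  a + b + c + d + e = -1
  16a + 8b + 4c + 2d + e = -19
  256a + 64b + 16c + 4d + e = -463
  2401a + 343b + 49c + 7d + e = -5389
Solving the system yields a = -3, b = 6, c = -5, d = 0, e = 1.
So f(u) = -3u^4 + 6u^3 - 5u^2 + 1.
Then f(0) = 1.

1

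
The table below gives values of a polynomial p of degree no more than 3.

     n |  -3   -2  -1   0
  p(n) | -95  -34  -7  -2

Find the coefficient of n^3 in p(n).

Write p(n) = an^3 + bn^2 + cn + d. Substituting each data point gives a linear system:
  -27a + 9b - 3c + d = -95
  -8a + 4b - 2c + d = -34
  -a + b - c + d = -7
  d = -2
Solving the system yields a = 2, b = -5, c = -2, d = -2.
So p(n) = 2n^3 - 5n^2 - 2n - 2.
The leading coefficient is 2.

2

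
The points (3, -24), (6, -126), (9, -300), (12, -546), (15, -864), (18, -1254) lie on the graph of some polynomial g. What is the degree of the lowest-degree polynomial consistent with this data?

2

Forward differences of the values at s = 3, 6, 9, 12, 15, 18:
  g  : -24  -126  -300  -546  -864  -1254
  Δ  : -102  -174  -246  -318  -390
  Δ^2: -72  -72  -72  -72
  Δ^3: 0  0  0
  Δ^4: 0  0
  Δ^5: 0
The second differences are constant (-72) and nonzero, while all higher differences vanish, so the minimal degree is 2.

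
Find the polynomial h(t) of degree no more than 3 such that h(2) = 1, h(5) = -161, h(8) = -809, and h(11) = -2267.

Using the Lagrange interpolation formula with nodes 2, 5, 8, 11:
  L_0(t) = (t - 5)(t - 8)(t - 11) / -162
  L_1(t) = (t - 2)(t - 8)(t - 11) / 54
  L_2(t) = (t - 2)(t - 5)(t - 11) / -54
  L_3(t) = (t - 2)(t - 5)(t - 8) / 162
Then h(t) = 1·L_0(t) - 161·L_1(t) - 809·L_2(t) - 2267·L_3(t).
Expanding and collecting terms gives h(t) = -2t³ + 3t² + 3t - 1.
Check: h(5) = -161. ✓

h(t) = -2t^3 + 3t^2 + 3t - 1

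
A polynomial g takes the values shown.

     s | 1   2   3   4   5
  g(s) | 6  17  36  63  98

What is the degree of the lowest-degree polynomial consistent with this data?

Forward differences of the values at s = 1, 2, 3, 4, 5:
  g  : 6  17  36  63  98
  Δ  : 11  19  27  35
  Δ^2: 8  8  8
  Δ^3: 0  0
  Δ^4: 0
The second differences are constant (8) and nonzero, while all higher differences vanish, so the minimal degree is 2.

2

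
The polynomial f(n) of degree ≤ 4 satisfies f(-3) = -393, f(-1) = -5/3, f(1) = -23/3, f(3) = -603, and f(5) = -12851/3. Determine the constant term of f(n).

3

Write f(n) = an^4 + bn^3 + cn^2 + dn + e. Substituting each data point gives a linear system:
  81a - 27b + 9c - 3d + e = -393
  a - b + c - d + e = -5/3
  a + b + c + d + e = -23/3
  81a + 27b + 9c + 3d + e = -603
  625a + 125b + 25c + 5d + e = -12851/3
Solving the system yields a = -6, b = -4, c = -5/3, d = 1, e = 3.
So f(n) = -6n⁴ - 4n³ - (5/3)n² + n + 3.
The constant term is 3.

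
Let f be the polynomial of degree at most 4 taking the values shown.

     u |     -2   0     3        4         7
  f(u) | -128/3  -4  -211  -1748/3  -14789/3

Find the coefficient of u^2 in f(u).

Write f(u) = au^4 + bu^3 + cu^2 + du + e. Substituting each data point gives a linear system:
  16a - 8b + 4c - 2d + e = -128/3
  e = -4
  81a + 27b + 9c + 3d + e = -211
  256a + 64b + 16c + 4d + e = -1748/3
  2401a + 343b + 49c + 7d + e = -14789/3
Solving the system yields a = -2, b = 1/3, c = -4, d = -6, e = -4.
So f(u) = -2u^4 + (1/3)u^3 - 4u^2 - 6u - 4.
The coefficient of u^2 is -4.

-4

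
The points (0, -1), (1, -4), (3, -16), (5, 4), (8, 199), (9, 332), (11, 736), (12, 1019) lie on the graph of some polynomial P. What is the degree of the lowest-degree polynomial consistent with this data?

Divided differences on the nodes 0, 1, 3, 5, 8, 9, 11, 12:
  order 0: -1  -4  -16  4  199  332  736  1019
  order 1: -3  -6  10  65  133  202  283
  order 2: -1  4  11  17  23  27
  order 3: 1  1  1  1  1
  order 4: 0  0  0  0
  order 5: 0  0  0
  order 6: 0  0
  order 7: 0
The order-3 divided differences are all 1 (nonzero) and every higher order vanishes, so the data lies on a polynomial of degree exactly 3.

3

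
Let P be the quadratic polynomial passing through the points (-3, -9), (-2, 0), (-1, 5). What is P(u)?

P(u) = -2u^2 - u + 6

Write P(u) = au^2 + bu + c. Substituting each data point gives a linear system:
  9a - 3b + c = -9
  4a - 2b + c = 0
  a - b + c = 5
Solving the system yields a = -2, b = -1, c = 6.
So P(u) = -2u² - u + 6.
Check: P(-1) = 5. ✓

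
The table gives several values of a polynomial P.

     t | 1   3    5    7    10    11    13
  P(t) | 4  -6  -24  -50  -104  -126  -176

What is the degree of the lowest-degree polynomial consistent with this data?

Divided differences on the nodes 1, 3, 5, 7, 10, 11, 13:
  order 0: 4  -6  -24  -50  -104  -126  -176
  order 1: -5  -9  -13  -18  -22  -25
  order 2: -1  -1  -1  -1  -1
  order 3: 0  0  0  0
  order 4: 0  0  0
  order 5: 0  0
  order 6: 0
The order-2 divided differences are all -1 (nonzero) and every higher order vanishes, so the data lies on a polynomial of degree exactly 2.

2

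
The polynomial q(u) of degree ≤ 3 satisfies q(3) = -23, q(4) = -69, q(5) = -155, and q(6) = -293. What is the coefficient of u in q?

Write q(u) = au^3 + bu^2 + cu + d. Substituting each data point gives a linear system:
  27a + 9b + 3c + d = -23
  64a + 16b + 4c + d = -69
  125a + 25b + 5c + d = -155
  216a + 36b + 6c + d = -293
Solving the system yields a = -2, b = 4, c = 0, d = -5.
So q(u) = -2u^3 + 4u^2 - 5.
The coefficient of u is 0.

0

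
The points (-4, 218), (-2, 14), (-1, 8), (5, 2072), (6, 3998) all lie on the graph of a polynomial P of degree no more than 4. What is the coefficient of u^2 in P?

4

Write P(u) = au^4 + bu^3 + cu^2 + du + e. Substituting each data point gives a linear system:
  256a - 64b + 16c - 4d + e = 218
  16a - 8b + 4c - 2d + e = 14
  a - b + c - d + e = 8
  625a + 125b + 25c + 5d + e = 2072
  1296a + 216b + 36c + 6d + e = 3998
Solving the system yields a = 2, b = 6, c = 4, d = -6, e = 2.
So P(u) = 2u^4 + 6u^3 + 4u^2 - 6u + 2.
The coefficient of u^2 is 4.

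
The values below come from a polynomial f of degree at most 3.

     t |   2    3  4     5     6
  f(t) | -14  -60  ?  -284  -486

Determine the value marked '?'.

The 4 known points determine the degree-3 polynomial uniquely.
Write f(t) = at^3 + bt^2 + ct + d. Substituting each data point gives a linear system:
  8a + 4b + 2c + d = -14
  27a + 9b + 3c + d = -60
  125a + 25b + 5c + d = -284
  216a + 36b + 6c + d = -486
Solving the system yields a = -2, b = -2, c = 2, d = 6.
So f(t) = -2t³ - 2t² + 2t + 6.
Then f(4) = -146.

-146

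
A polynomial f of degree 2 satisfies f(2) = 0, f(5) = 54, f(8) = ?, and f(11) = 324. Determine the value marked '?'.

The 3 known points determine the degree-2 polynomial uniquely.
Write f(t) = at^2 + bt + c. Substituting each data point gives a linear system:
  4a + 2b + c = 0
  25a + 5b + c = 54
  121a + 11b + c = 324
Solving the system yields a = 3, b = -3, c = -6.
So f(t) = 3t^2 - 3t - 6.
Then f(8) = 162.

162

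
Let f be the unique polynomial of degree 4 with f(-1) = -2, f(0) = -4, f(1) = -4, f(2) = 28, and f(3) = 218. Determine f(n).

Using the Lagrange interpolation formula with nodes -1, 0, 1, 2, 3:
  L_0(n) = n(n - 1)(n - 2)(n - 3) / 24
  L_1(n) = (n + 1)(n - 1)(n - 2)(n - 3) / -6
  L_2(n) = (n + 1)n(n - 2)(n - 3) / 4
  L_3(n) = (n + 1)n(n - 1)(n - 3) / -6
  L_4(n) = (n + 1)n(n - 1)(n - 2) / 24
Then f(n) = -2·L_0(n) - 4·L_1(n) - 4·L_2(n) + 28·L_3(n) + 218·L_4(n).
Expanding and collecting terms gives f(n) = 4n^4 - 3n^3 - 3n^2 + 2n - 4.
Check: f(2) = 28. ✓

f(n) = 4n^4 - 3n^3 - 3n^2 + 2n - 4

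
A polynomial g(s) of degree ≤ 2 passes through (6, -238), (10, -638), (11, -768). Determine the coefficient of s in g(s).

Write g(s) = as^2 + bs + c. Substituting each data point gives a linear system:
  36a + 6b + c = -238
  100a + 10b + c = -638
  121a + 11b + c = -768
Solving the system yields a = -6, b = -4, c = 2.
So g(s) = -6s² - 4s + 2.
The coefficient of s is -4.

-4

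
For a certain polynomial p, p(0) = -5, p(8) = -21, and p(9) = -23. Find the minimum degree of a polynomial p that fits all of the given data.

1

Divided differences on the nodes 0, 8, 9:
  order 0: -5  -21  -23
  order 1: -2  -2
  order 2: 0
The order-1 divided differences are all -2 (nonzero) and every higher order vanishes, so the data lies on a polynomial of degree exactly 1.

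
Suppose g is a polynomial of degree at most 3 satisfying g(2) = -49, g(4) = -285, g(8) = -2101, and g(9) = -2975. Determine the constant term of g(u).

-5

Write g(u) = au^3 + bu^2 + cu + d. Substituting each data point gives a linear system:
  8a + 4b + 2c + d = -49
  64a + 16b + 4c + d = -285
  512a + 64b + 8c + d = -2101
  729a + 81b + 9c + d = -2975
Solving the system yields a = -4, b = 0, c = -6, d = -5.
So g(u) = -4u³ - 6u - 5.
The constant term is -5.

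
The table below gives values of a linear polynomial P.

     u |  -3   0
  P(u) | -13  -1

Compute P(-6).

Write P(u) = au + b. Substituting each data point gives a linear system:
  -3a + b = -13
  b = -1
Solving the system yields a = 4, b = -1.
So P(u) = 4u - 1.
Then P(-6) = -25.

-25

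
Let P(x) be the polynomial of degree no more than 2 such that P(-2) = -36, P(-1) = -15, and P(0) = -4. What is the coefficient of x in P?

6

Write P(x) = ax^2 + bx + c. Substituting each data point gives a linear system:
  4a - 2b + c = -36
  a - b + c = -15
  c = -4
Solving the system yields a = -5, b = 6, c = -4.
So P(x) = -5x^2 + 6x - 4.
The coefficient of x is 6.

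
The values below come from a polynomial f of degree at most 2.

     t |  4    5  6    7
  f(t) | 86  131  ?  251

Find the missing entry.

On equispaced nodes a degree-2 polynomial has vanishing third forward difference, so
  - f(4) + 3·f(5) - 3·f(6) + f(7) = 0.
Substituting the known values and solving for f(6):
  -3·f(6) = -558
  f(6) = 186.

186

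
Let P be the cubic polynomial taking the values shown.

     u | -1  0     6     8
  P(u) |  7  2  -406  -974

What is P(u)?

Using the Lagrange interpolation formula with nodes -1, 0, 6, 8:
  L_0(u) = u(u - 6)(u - 8) / -63
  L_1(u) = (u + 1)(u - 6)(u - 8) / 48
  L_2(u) = (u + 1)u(u - 8) / -84
  L_3(u) = (u + 1)u(u - 6) / 144
Then P(u) = 7·L_0(u) + 2·L_1(u) - 406·L_2(u) - 974·L_3(u).
Expanding and collecting terms gives P(u) = -2u³ + u² - 2u + 2.
Check: P(0) = 2. ✓

P(u) = -2u^3 + u^2 - 2u + 2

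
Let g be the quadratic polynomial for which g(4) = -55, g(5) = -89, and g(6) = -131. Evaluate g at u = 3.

-29

Using the Lagrange interpolation formula with nodes 4, 5, 6:
  L_0(u) = (u - 5)(u - 6) / 2
  L_1(u) = (u - 4)(u - 6) / -1
  L_2(u) = (u - 4)(u - 5) / 2
Then g(u) = -55·L_0(u) - 89·L_1(u) - 131·L_2(u).
Expanding and collecting terms gives g(u) = -4u² + 2u + 1.
Evaluating at u = 3: g(3) = -29.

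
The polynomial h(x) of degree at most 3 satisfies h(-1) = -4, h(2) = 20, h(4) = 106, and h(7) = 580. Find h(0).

6

Write h(x) = ax^3 + bx^2 + cx + d. Substituting each data point gives a linear system:
  -a + b - c + d = -4
  8a + 4b + 2c + d = 20
  64a + 16b + 4c + d = 106
  343a + 49b + 7c + d = 580
Solving the system yields a = 2, b = -3, c = 5, d = 6.
So h(x) = 2x³ - 3x² + 5x + 6.
Then h(0) = 6.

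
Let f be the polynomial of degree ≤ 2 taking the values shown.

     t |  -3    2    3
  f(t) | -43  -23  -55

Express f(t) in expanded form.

Write f(t) = at^2 + bt + c. Substituting each data point gives a linear system:
  9a - 3b + c = -43
  4a + 2b + c = -23
  9a + 3b + c = -55
Solving the system yields a = -6, b = -2, c = 5.
So f(t) = -6t^2 - 2t + 5.
Check: f(3) = -55. ✓

f(t) = -6t^2 - 2t + 5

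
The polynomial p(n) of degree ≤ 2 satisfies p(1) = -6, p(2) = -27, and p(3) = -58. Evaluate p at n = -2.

Using the Lagrange interpolation formula with nodes 1, 2, 3:
  L_0(n) = (n - 2)(n - 3) / 2
  L_1(n) = (n - 1)(n - 3) / -1
  L_2(n) = (n - 1)(n - 2) / 2
Then p(n) = -6·L_0(n) - 27·L_1(n) - 58·L_2(n).
Expanding and collecting terms gives p(n) = -5n^2 - 6n + 5.
Evaluating at n = -2: p(-2) = -3.

-3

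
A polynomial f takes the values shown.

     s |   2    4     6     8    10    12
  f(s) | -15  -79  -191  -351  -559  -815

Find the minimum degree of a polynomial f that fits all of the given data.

2

Forward differences of the values at s = 2, 4, 6, 8, 10, 12:
  f  : -15  -79  -191  -351  -559  -815
  Δ  : -64  -112  -160  -208  -256
  Δ^2: -48  -48  -48  -48
  Δ^3: 0  0  0
  Δ^4: 0  0
  Δ^5: 0
The second differences are constant (-48) and nonzero, while all higher differences vanish, so the minimal degree is 2.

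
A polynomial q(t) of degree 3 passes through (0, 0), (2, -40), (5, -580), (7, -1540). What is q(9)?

-3204

Write q(t) = at^3 + bt^2 + ct + d. Substituting each data point gives a linear system:
  d = 0
  8a + 4b + 2c + d = -40
  125a + 25b + 5c + d = -580
  343a + 49b + 7c + d = -1540
Solving the system yields a = -4, b = -4, c = 4, d = 0.
So q(t) = -4t^3 - 4t^2 + 4t.
Then q(9) = -3204.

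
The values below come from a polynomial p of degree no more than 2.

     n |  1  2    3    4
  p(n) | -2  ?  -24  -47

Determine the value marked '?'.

The 3 known points determine the degree-2 polynomial uniquely.
Write p(n) = an^2 + bn + c. Substituting each data point gives a linear system:
  a + b + c = -2
  9a + 3b + c = -24
  16a + 4b + c = -47
Solving the system yields a = -4, b = 5, c = -3.
So p(n) = -4n^2 + 5n - 3.
Then p(2) = -9.

-9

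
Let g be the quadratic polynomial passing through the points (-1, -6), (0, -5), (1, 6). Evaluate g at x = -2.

3

Write g(x) = ax^2 + bx + c. Substituting each data point gives a linear system:
  a - b + c = -6
  c = -5
  a + b + c = 6
Solving the system yields a = 5, b = 6, c = -5.
So g(x) = 5x^2 + 6x - 5.
Then g(-2) = 3.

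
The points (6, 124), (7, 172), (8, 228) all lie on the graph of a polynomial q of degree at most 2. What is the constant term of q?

Write q(u) = au^2 + bu + c. Substituting each data point gives a linear system:
  36a + 6b + c = 124
  49a + 7b + c = 172
  64a + 8b + c = 228
Solving the system yields a = 4, b = -4, c = 4.
So q(u) = 4u² - 4u + 4.
The constant term is 4.

4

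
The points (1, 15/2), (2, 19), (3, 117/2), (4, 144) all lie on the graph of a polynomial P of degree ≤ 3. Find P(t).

Write P(t) = at^3 + bt^2 + ct + d. Substituting each data point gives a linear system:
  a + b + c + d = 15/2
  8a + 4b + 2c + d = 19
  27a + 9b + 3c + d = 117/2
  64a + 16b + 4c + d = 144
Solving the system yields a = 3, b = -4, c = 5/2, d = 6.
So P(t) = 3t³ - 4t² + (5/2)t + 6.
Check: P(3) = 117/2. ✓

P(t) = 3t^3 - 4t^2 + (5/2)t + 6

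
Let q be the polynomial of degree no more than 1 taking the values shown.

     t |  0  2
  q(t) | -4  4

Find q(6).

20

Write q(t) = at + b. Substituting each data point gives a linear system:
  b = -4
  2a + b = 4
Solving the system yields a = 4, b = -4.
So q(t) = 4t - 4.
Then q(6) = 20.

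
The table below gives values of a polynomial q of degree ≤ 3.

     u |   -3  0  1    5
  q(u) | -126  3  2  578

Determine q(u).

Write q(u) = au^3 + bu^2 + cu + d. Substituting each data point gives a linear system:
  -27a + 9b - 3c + d = -126
  d = 3
  a + b + c + d = 2
  125a + 25b + 5c + d = 578
Solving the system yields a = 5, b = -1, c = -5, d = 3.
So q(u) = 5u^3 - u^2 - 5u + 3.
Check: q(-3) = -126. ✓

q(u) = 5u^3 - u^2 - 5u + 3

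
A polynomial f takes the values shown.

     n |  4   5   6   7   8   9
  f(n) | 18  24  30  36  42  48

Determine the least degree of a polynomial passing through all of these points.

Forward differences of the values at n = 4, 5, 6, 7, 8, 9:
  f  : 18  24  30  36  42  48
  Δ  : 6  6  6  6  6
  Δ^2: 0  0  0  0
  Δ^3: 0  0  0
  Δ^4: 0  0
  Δ^5: 0
The first differences are constant (6) and nonzero, while all higher differences vanish, so the minimal degree is 1.

1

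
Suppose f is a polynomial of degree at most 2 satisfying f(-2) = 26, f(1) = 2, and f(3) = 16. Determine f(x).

f(x) = 3x^2 - 5x + 4

Using the Lagrange interpolation formula with nodes -2, 1, 3:
  L_0(x) = (x - 1)(x - 3) / 15
  L_1(x) = (x + 2)(x - 3) / -6
  L_2(x) = (x + 2)(x - 1) / 10
Then f(x) = 26·L_0(x) + 2·L_1(x) + 16·L_2(x).
Expanding and collecting terms gives f(x) = 3x² - 5x + 4.
Check: f(-2) = 26. ✓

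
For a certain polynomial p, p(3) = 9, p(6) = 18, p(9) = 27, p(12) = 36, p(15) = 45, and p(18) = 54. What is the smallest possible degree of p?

1

Forward differences of the values at u = 3, 6, 9, 12, 15, 18:
  p  : 9  18  27  36  45  54
  Δ  : 9  9  9  9  9
  Δ^2: 0  0  0  0
  Δ^3: 0  0  0
  Δ^4: 0  0
  Δ^5: 0
The first differences are constant (9) and nonzero, while all higher differences vanish, so the minimal degree is 1.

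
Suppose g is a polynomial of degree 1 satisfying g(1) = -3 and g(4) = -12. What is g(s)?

g(s) = -3s

Write g(s) = as + b. Substituting each data point gives a linear system:
  a + b = -3
  4a + b = -12
Solving the system yields a = -3, b = 0.
So g(s) = -3s.
Check: g(4) = -12. ✓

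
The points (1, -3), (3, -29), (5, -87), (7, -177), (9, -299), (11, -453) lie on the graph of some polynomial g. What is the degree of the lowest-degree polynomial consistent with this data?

Forward differences of the values at x = 1, 3, 5, 7, 9, 11:
  g  : -3  -29  -87  -177  -299  -453
  Δ  : -26  -58  -90  -122  -154
  Δ^2: -32  -32  -32  -32
  Δ^3: 0  0  0
  Δ^4: 0  0
  Δ^5: 0
The second differences are constant (-32) and nonzero, while all higher differences vanish, so the minimal degree is 2.

2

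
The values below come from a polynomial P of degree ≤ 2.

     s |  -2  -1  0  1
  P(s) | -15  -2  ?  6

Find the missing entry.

On equispaced nodes a degree-2 polynomial has vanishing third forward difference, so
  - P(-2) + 3·P(-1) - 3·P(0) + P(1) = 0.
Substituting the known values and solving for P(0):
  -3·P(0) = -15
  P(0) = 5.

5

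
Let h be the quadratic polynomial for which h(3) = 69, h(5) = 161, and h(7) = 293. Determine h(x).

h(x) = 5x^2 + 6x + 6

Write h(x) = ax^2 + bx + c. Substituting each data point gives a linear system:
  9a + 3b + c = 69
  25a + 5b + c = 161
  49a + 7b + c = 293
Solving the system yields a = 5, b = 6, c = 6.
So h(x) = 5x^2 + 6x + 6.
Check: h(5) = 161. ✓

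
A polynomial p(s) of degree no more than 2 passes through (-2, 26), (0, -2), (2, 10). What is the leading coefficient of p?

Write p(s) = as^2 + bs + c. Substituting each data point gives a linear system:
  4a - 2b + c = 26
  c = -2
  4a + 2b + c = 10
Solving the system yields a = 5, b = -4, c = -2.
So p(s) = 5s^2 - 4s - 2.
The leading coefficient is 5.

5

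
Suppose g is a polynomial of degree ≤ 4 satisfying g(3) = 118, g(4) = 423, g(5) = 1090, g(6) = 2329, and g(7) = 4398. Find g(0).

Using the Lagrange interpolation formula with nodes 3, 4, 5, 6, 7:
  L_0(t) = (t - 4)(t - 5)(t - 6)(t - 7) / 24
  L_1(t) = (t - 3)(t - 5)(t - 6)(t - 7) / -6
  L_2(t) = (t - 3)(t - 4)(t - 6)(t - 7) / 4
  L_3(t) = (t - 3)(t - 4)(t - 5)(t - 7) / -6
  L_4(t) = (t - 3)(t - 4)(t - 5)(t - 6) / 24
Then g(t) = 118·L_0(t) + 423·L_1(t) + 1090·L_2(t) + 2329·L_3(t) + 4398·L_4(t).
Expanding and collecting terms gives g(t) = 2t^4 - t^3 - t^2 - t - 5.
Evaluating at t = 0: g(0) = -5.

-5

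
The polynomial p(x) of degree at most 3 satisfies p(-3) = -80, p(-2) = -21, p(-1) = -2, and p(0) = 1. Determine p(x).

p(x) = 4x^3 + 4x^2 + 3x + 1

Using the Lagrange interpolation formula with nodes -3, -2, -1, 0:
  L_0(x) = (x + 2)(x + 1)x / -6
  L_1(x) = (x + 3)(x + 1)x / 2
  L_2(x) = (x + 3)(x + 2)x / -2
  L_3(x) = (x + 3)(x + 2)(x + 1) / 6
Then p(x) = -80·L_0(x) - 21·L_1(x) - 2·L_2(x) + 1·L_3(x).
Expanding and collecting terms gives p(x) = 4x^3 + 4x^2 + 3x + 1.
Check: p(0) = 1. ✓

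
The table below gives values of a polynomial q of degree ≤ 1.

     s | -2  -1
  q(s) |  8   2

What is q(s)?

Using the Lagrange interpolation formula with nodes -2, -1:
  L_0(s) = (s + 1) / -1
  L_1(s) = (s + 2) / 1
Then q(s) = 8·L_0(s) + 2·L_1(s).
Expanding and collecting terms gives q(s) = -6s - 4.
Check: q(-1) = 2. ✓

q(s) = -6s - 4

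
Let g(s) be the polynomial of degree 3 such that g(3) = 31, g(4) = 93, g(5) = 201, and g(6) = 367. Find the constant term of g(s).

Write g(s) = as^3 + bs^2 + cs + d. Substituting each data point gives a linear system:
  27a + 9b + 3c + d = 31
  64a + 16b + 4c + d = 93
  125a + 25b + 5c + d = 201
  216a + 36b + 6c + d = 367
Solving the system yields a = 2, b = -1, c = -5, d = 1.
So g(s) = 2s³ - s² - 5s + 1.
The constant term is 1.

1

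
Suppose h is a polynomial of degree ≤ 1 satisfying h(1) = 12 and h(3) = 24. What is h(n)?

Using the Lagrange interpolation formula with nodes 1, 3:
  L_0(n) = (n - 3) / -2
  L_1(n) = (n - 1) / 2
Then h(n) = 12·L_0(n) + 24·L_1(n).
Expanding and collecting terms gives h(n) = 6n + 6.
Check: h(3) = 24. ✓

h(n) = 6n + 6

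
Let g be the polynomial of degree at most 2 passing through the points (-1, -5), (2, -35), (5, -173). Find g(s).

Write g(s) = as^2 + bs + c. Substituting each data point gives a linear system:
  a - b + c = -5
  4a + 2b + c = -35
  25a + 5b + c = -173
Solving the system yields a = -6, b = -4, c = -3.
So g(s) = -6s² - 4s - 3.
Check: g(2) = -35. ✓

g(s) = -6s^2 - 4s - 3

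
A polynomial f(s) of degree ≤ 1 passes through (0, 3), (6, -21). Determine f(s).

f(s) = -4s + 3

Using the Lagrange interpolation formula with nodes 0, 6:
  L_0(s) = (s - 6) / -6
  L_1(s) = s / 6
Then f(s) = 3·L_0(s) - 21·L_1(s).
Expanding and collecting terms gives f(s) = -4s + 3.
Check: f(6) = -21. ✓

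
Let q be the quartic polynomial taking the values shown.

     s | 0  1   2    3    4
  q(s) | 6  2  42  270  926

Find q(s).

q(s) = 4s^4 - 6s^2 - 2s + 6

Using the Lagrange interpolation formula with nodes 0, 1, 2, 3, 4:
  L_0(s) = (s - 1)(s - 2)(s - 3)(s - 4) / 24
  L_1(s) = s(s - 2)(s - 3)(s - 4) / -6
  L_2(s) = s(s - 1)(s - 3)(s - 4) / 4
  L_3(s) = s(s - 1)(s - 2)(s - 4) / -6
  L_4(s) = s(s - 1)(s - 2)(s - 3) / 24
Then q(s) = 6·L_0(s) + 2·L_1(s) + 42·L_2(s) + 270·L_3(s) + 926·L_4(s).
Expanding and collecting terms gives q(s) = 4s^4 - 6s^2 - 2s + 6.
Check: q(4) = 926. ✓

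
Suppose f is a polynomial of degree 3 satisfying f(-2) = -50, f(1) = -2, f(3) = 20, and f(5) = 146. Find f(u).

Write f(u) = au^3 + bu^2 + cu + d. Substituting each data point gives a linear system:
  -8a + 4b - 2c + d = -50
  a + b + c + d = -2
  27a + 9b + 3c + d = 20
  125a + 25b + 5c + d = 146
Solving the system yields a = 2, b = -5, c = 5, d = -4.
So f(u) = 2u^3 - 5u^2 + 5u - 4.
Check: f(-2) = -50. ✓

f(u) = 2u^3 - 5u^2 + 5u - 4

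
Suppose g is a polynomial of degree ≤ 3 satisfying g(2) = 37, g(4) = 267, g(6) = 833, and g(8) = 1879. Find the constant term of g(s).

Write g(s) = as^3 + bs^2 + cs + d. Substituting each data point gives a linear system:
  8a + 4b + 2c + d = 37
  64a + 16b + 4c + d = 267
  216a + 36b + 6c + d = 833
  512a + 64b + 8c + d = 1879
Solving the system yields a = 3, b = 6, c = -5, d = -1.
So g(s) = 3s^3 + 6s^2 - 5s - 1.
The constant term is -1.

-1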